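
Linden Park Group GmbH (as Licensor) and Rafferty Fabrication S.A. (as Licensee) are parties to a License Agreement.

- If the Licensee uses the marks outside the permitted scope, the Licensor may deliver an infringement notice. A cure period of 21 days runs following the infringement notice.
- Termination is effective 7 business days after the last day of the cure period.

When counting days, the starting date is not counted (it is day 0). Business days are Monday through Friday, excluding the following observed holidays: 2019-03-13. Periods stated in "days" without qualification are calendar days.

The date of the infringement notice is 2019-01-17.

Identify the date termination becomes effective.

2019-02-18

The last day of the cure period: 21 calendar days after 2019-01-17 is 2019-02-07.
The date termination becomes effective: counting 7 business days from Thursday, 2019-02-07 (Feb 8, Feb 11, Feb 12, Feb 13, Feb 14, Feb 15, Feb 18, skipping weekends) reaches Monday, 2019-02-18.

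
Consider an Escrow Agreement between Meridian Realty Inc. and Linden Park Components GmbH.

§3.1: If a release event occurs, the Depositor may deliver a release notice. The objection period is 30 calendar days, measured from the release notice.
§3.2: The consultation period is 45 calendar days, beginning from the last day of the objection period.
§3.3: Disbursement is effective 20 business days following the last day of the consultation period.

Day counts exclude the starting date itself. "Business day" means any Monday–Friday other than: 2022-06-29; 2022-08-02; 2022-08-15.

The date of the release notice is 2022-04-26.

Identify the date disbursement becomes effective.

The last day of the objection period: 30 calendar days after 2022-04-26 is 2022-05-26.
The last day of the consultation period: 45 calendar days after 2022-05-26 is 2022-07-10.
From Sunday, 2022-07-10, 20 business days (Jul 11, Jul 12, Jul 13, Jul 14, …, Aug 4, Aug 5, Aug 8, skipping weekends and the listed holiday on Aug 2) brings us to Monday, 2022-08-08, which is the date disbursement becomes effective.

2022-08-08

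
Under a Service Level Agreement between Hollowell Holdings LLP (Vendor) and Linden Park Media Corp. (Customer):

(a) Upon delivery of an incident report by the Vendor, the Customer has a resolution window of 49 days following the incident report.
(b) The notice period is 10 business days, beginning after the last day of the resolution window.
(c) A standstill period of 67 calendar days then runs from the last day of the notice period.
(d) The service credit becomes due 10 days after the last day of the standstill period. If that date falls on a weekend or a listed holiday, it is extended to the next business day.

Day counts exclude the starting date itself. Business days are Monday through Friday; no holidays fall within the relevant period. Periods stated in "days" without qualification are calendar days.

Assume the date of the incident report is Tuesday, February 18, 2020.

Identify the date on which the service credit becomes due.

July 7, 2020

Adding 49 calendar days to February 18, 2020 gives April 7, 2020, which is the last day of the resolution window.
The last day of the notice period: counting 10 business days from Tuesday, April 7, 2020 (Apr 8, Apr 9, Apr 10, Apr 13, Apr 14, Apr 15, Apr 16, Apr 17, Apr 20, Apr 21, skipping weekends) reaches Tuesday, April 21, 2020.
The last day of the standstill period: 67 calendar days after April 21, 2020 is June 27, 2020.
The date on which the service credit becomes due: 10 calendar days after June 27, 2020 is July 7, 2020. July 7, 2020 is a Tuesday, so no roll-forward applies.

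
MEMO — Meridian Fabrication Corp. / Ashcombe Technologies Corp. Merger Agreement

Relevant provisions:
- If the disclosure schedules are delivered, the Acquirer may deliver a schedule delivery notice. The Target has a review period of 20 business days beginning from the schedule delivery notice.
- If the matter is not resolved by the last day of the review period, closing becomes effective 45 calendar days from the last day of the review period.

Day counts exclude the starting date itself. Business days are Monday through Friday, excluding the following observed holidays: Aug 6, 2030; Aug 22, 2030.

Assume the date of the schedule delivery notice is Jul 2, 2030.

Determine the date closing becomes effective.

The last day of the review period: counting 20 business days from Tuesday, Jul 2, 2030 (Jul 3, Jul 4, Jul 5, Jul 8, …, Jul 26, Jul 29, Jul 30, skipping weekends) reaches Tuesday, Jul 30, 2030.
The date closing becomes effective: Jul 30, 2030 + 45 days = Sep 13, 2030.

Sep 13, 2030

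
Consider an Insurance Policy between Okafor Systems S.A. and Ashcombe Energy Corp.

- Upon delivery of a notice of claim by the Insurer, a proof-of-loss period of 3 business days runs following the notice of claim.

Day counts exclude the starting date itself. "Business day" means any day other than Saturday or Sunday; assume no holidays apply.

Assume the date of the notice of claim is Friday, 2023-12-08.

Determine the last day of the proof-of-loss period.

From Friday, 2023-12-08, 3 business days (Dec 11, Dec 12, Dec 13, skipping weekends) brings us to Wednesday, 2023-12-13, which is the last day of the proof-of-loss period.

2023-12-13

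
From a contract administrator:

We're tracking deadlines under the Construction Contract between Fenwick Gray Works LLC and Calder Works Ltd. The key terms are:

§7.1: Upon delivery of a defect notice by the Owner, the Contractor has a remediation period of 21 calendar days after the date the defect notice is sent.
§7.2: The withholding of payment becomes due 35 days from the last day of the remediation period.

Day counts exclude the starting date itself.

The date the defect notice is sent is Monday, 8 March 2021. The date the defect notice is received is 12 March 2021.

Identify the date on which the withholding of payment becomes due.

Adding 21 calendar days to 8 March 2021 gives 29 March 2021, which is the last day of the remediation period.
Adding 35 calendar days to 29 March 2021 gives 3 May 2021, which is the date on which the withholding of payment becomes due.

3 May 2021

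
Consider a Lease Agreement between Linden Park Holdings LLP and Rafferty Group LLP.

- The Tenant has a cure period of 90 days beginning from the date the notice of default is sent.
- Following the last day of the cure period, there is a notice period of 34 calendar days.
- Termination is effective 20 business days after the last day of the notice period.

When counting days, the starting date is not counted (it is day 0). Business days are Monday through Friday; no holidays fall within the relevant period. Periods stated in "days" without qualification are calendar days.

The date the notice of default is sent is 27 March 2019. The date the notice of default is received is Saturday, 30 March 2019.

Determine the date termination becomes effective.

The last day of the cure period: 90 calendar days after 27 March 2019 is 25 June 2019.
The last day of the notice period: 34 calendar days after 25 June 2019 is 29 July 2019.
The date termination becomes effective: counting 20 business days from Monday, 29 July 2019 (Jul 30, Jul 31, Aug 1, Aug 2, …, Aug 22, Aug 23, Aug 26, skipping weekends) reaches Monday, 26 August 2019.

26 August 2019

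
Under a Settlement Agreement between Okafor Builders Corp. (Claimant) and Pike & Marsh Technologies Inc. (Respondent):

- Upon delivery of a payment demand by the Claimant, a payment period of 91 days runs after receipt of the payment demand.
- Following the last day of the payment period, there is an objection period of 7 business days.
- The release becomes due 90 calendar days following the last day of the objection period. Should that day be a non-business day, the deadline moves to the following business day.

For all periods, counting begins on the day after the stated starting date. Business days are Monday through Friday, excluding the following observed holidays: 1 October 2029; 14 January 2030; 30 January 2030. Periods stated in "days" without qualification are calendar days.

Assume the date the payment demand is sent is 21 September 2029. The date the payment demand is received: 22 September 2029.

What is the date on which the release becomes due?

1 April 2030

The last day of the payment period: 22 September 2029 + 91 days = 22 December 2029.
From Saturday, 22 December 2029, 7 business days (Dec 24, Dec 25, Dec 26, Dec 27, Dec 28, Dec 31, Jan 1, skipping weekends) brings us to Tuesday, 1 January 2030, which is the last day of the objection period.
Adding 90 calendar days to 1 January 2030 gives 1 April 2030, which is the date on which the release becomes due. 1 April 2030 is a Monday and is not a listed holiday, so no roll-forward applies.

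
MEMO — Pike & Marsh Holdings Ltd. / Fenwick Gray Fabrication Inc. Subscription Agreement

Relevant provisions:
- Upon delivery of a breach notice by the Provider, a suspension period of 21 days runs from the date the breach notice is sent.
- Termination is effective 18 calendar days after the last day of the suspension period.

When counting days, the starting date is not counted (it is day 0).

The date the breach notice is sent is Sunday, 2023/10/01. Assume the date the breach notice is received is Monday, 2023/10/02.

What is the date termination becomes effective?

2023/11/09

The last day of the suspension period: 2023/10/01 + 21 days = 2023/10/22.
Adding 18 calendar days to 2023/10/22 gives 2023/11/09, which is the date termination becomes effective.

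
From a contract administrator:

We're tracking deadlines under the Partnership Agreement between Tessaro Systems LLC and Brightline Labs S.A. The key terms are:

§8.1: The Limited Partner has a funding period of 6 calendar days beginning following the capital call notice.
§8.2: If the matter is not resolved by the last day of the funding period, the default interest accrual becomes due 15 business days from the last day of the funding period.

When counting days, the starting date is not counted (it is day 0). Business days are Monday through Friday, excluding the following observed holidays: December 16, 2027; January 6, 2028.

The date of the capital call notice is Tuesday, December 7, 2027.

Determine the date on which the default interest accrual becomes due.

Adding 6 calendar days to December 7, 2027 gives December 13, 2027, which is the last day of the funding period.
The date on which the default interest accrual becomes due: 15 business days after Monday, December 13, 2027, skipping weekends and the listed holiday on Dec 16 — Dec 14, Dec 15, Dec 17, Dec 20, …, Dec 31, Jan 3, Jan 4 — lands on Tuesday, January 4, 2028.

January 4, 2028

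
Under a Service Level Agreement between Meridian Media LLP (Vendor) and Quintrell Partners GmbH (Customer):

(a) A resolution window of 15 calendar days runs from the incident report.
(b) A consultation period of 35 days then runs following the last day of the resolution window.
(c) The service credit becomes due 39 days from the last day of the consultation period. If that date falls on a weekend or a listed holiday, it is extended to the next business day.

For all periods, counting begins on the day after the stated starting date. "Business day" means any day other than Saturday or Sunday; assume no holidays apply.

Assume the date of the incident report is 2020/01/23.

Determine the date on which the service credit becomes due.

2020/04/21

Adding 15 calendar days to 2020/01/23 gives 2020/02/07, which is the last day of the resolution window.
The last day of the consultation period: 2020/02/07 + 35 days = 2020/03/13.
Adding 39 calendar days to 2020/03/13 gives 2020/04/21, which is the date on which the service credit becomes due. 2020/04/21 is a Tuesday, so no roll-forward applies.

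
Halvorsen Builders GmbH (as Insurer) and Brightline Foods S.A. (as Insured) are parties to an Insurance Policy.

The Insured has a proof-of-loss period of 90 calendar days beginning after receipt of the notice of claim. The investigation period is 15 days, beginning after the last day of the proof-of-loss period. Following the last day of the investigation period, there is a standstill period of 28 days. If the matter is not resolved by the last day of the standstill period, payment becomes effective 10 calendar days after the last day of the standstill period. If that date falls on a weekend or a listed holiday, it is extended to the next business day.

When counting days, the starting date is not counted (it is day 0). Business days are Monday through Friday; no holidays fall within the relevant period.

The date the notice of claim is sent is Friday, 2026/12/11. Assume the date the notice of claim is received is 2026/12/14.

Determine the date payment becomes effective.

The last day of the proof-of-loss period: 90 calendar days after 2026/12/14 is 2027/03/14.
The last day of the investigation period: 2027/03/14 + 15 days = 2027/03/29.
Adding 28 calendar days to 2027/03/29 gives 2027/04/26, which is the last day of the standstill period.
The date payment becomes effective: 10 calendar days after 2027/04/26 is 2027/05/06. 2027/05/06 is a Thursday, so no roll-forward applies.

2027/05/06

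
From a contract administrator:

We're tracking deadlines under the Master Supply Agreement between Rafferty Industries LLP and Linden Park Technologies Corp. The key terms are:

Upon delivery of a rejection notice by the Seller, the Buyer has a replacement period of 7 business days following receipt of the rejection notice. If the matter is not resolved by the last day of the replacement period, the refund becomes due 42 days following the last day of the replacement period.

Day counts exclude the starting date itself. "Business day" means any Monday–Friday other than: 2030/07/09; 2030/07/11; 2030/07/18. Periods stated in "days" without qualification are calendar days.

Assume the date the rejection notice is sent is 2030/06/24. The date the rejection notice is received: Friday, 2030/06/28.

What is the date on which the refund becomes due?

2030/08/21

From Friday, 2030/06/28, 7 business days (Jul 1, Jul 2, Jul 3, Jul 4, Jul 5, Jul 8, Jul 10, skipping weekends and the listed holiday on Jul 9) brings us to Wednesday, 2030/07/10, which is the last day of the replacement period.
Adding 42 calendar days to 2030/07/10 gives 2030/08/21, which is the date on which the refund becomes due.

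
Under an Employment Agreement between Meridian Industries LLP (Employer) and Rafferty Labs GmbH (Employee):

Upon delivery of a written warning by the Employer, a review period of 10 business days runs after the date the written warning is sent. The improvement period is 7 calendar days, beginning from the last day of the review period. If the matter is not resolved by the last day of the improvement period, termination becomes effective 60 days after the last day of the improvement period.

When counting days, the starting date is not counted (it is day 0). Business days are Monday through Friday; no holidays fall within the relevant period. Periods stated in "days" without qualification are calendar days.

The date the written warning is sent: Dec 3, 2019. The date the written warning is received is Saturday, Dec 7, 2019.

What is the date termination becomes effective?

Feb 22, 2020

The last day of the review period: 10 business days after Tuesday, Dec 3, 2019, skipping weekends — Dec 4, Dec 5, Dec 6, Dec 9, Dec 10, Dec 11, Dec 12, Dec 13, Dec 16, Dec 17 — lands on Tuesday, Dec 17, 2019.
The last day of the improvement period: Dec 17, 2019 + 7 days = Dec 24, 2019.
The date termination becomes effective: Dec 24, 2019 + 60 days = Feb 22, 2020.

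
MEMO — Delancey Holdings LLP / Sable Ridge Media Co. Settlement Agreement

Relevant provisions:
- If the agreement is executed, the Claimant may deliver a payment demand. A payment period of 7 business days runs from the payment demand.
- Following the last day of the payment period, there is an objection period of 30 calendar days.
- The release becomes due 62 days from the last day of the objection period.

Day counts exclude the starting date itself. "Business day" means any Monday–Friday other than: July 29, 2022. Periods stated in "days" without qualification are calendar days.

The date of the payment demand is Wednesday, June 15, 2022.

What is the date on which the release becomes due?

September 24, 2022

The last day of the payment period: counting 7 business days from Wednesday, June 15, 2022 (Jun 16, Jun 17, Jun 20, Jun 21, Jun 22, Jun 23, Jun 24, skipping weekends) reaches Friday, June 24, 2022.
The last day of the objection period: 30 calendar days after June 24, 2022 is July 24, 2022.
Adding 62 calendar days to July 24, 2022 gives September 24, 2022, which is the date on which the release becomes due.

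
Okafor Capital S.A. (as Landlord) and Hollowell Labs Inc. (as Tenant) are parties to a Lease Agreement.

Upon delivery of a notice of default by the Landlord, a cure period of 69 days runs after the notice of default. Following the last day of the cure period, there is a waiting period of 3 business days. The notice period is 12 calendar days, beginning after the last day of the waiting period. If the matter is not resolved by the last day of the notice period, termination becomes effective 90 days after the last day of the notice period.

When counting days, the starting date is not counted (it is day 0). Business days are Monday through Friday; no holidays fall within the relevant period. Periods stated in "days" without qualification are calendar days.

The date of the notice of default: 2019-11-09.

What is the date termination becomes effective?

The last day of the cure period: 2019-11-09 + 69 days = 2020-01-17.
From Friday, 2020-01-17, 3 business days (Jan 20, Jan 21, Jan 22, skipping weekends) brings us to Wednesday, 2020-01-22, which is the last day of the waiting period.
The last day of the notice period: 2020-01-22 + 12 days = 2020-02-03.
Adding 90 calendar days to 2020-02-03 gives 2020-05-03, which is the date termination becomes effective.

2020-05-03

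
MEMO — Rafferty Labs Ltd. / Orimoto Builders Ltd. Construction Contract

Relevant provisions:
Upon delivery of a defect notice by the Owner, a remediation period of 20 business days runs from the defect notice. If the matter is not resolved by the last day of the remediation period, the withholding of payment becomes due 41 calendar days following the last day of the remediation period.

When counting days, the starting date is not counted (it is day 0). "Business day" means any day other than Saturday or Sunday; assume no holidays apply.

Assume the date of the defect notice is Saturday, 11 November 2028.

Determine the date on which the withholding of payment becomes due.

From Saturday, 11 November 2028, 20 business days (Nov 13, Nov 14, Nov 15, Nov 16, …, Dec 6, Dec 7, Dec 8, skipping weekends) brings us to Friday, 8 December 2028, which is the last day of the remediation period.
The date on which the withholding of payment becomes due: 8 December 2028 + 41 days = 18 January 2029.

18 January 2029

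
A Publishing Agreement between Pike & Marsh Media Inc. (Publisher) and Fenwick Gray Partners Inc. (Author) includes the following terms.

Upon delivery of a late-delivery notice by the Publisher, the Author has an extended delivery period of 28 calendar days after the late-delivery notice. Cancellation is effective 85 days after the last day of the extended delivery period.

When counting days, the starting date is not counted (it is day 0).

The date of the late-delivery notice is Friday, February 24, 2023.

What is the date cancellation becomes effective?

The last day of the extended delivery period: February 24, 2023 + 28 days = March 24, 2023.
Adding 85 calendar days to March 24, 2023 gives June 17, 2023, which is the date cancellation becomes effective.

June 17, 2023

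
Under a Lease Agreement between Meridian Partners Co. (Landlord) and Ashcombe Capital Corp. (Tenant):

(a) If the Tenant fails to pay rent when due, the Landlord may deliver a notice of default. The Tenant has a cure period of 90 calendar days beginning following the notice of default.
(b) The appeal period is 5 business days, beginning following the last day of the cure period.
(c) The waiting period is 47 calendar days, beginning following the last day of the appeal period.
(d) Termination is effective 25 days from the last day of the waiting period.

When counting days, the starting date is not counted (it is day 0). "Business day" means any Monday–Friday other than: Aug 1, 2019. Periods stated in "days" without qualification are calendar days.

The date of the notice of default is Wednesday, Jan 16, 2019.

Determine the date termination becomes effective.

The last day of the cure period: Jan 16, 2019 + 90 days = Apr 16, 2019.
The last day of the appeal period: counting 5 business days from Tuesday, Apr 16, 2019 (Apr 17, Apr 18, Apr 19, Apr 22, Apr 23, skipping weekends) reaches Tuesday, Apr 23, 2019.
The last day of the waiting period: 47 calendar days after Apr 23, 2019 is Jun 9, 2019.
The date termination becomes effective: 25 calendar days after Jun 9, 2019 is Jul 4, 2019.

Jul 4, 2019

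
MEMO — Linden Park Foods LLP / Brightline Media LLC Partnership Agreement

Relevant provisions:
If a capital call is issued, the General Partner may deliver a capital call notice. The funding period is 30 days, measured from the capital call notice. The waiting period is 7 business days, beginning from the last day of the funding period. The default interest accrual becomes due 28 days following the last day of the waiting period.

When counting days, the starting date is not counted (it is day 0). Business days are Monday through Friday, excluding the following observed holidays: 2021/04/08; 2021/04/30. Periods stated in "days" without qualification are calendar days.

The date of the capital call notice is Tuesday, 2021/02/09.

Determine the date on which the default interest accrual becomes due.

2021/04/19

Adding 30 calendar days to 2021/02/09 gives 2021/03/11, which is the last day of the funding period.
From Thursday, 2021/03/11, 7 business days (Mar 12, Mar 15, Mar 16, Mar 17, Mar 18, Mar 19, Mar 22, skipping weekends) brings us to Monday, 2021/03/22, which is the last day of the waiting period.
The date on which the default interest accrual becomes due: 2021/03/22 + 28 days = 2021/04/19.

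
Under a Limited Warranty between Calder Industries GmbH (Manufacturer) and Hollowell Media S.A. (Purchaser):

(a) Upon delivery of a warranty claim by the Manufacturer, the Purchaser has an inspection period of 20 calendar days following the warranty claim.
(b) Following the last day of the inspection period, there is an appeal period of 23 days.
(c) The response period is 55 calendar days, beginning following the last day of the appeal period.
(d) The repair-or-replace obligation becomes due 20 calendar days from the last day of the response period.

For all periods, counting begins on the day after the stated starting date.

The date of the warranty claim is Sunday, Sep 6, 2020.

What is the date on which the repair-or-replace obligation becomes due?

Jan 2, 2021

The last day of the inspection period: 20 calendar days after Sep 6, 2020 is Sep 26, 2020.
The last day of the appeal period: 23 calendar days after Sep 26, 2020 is Oct 19, 2020.
The last day of the response period: 55 calendar days after Oct 19, 2020 is Dec 13, 2020.
The date on which the repair-or-replace obligation becomes due: 20 calendar days after Dec 13, 2020 is Jan 2, 2021.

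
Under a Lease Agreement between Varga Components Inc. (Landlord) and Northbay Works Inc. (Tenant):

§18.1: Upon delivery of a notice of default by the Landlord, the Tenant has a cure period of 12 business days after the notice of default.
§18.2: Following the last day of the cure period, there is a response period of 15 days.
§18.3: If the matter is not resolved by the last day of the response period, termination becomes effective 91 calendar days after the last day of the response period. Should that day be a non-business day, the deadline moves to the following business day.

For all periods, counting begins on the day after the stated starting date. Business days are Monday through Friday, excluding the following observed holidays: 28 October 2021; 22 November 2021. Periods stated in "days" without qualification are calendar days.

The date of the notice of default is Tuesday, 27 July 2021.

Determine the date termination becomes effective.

From Tuesday, 27 July 2021, 12 business days (Jul 28, Jul 29, Jul 30, Aug 2, …, Aug 10, Aug 11, Aug 12, skipping weekends) brings us to Thursday, 12 August 2021, which is the last day of the cure period.
Adding 15 calendar days to 12 August 2021 gives 27 August 2021, which is the last day of the response period.
The date termination becomes effective: 27 August 2021 + 91 days = 26 November 2021. 26 November 2021 is a Friday and is not a listed holiday, so no roll-forward applies.

26 November 2021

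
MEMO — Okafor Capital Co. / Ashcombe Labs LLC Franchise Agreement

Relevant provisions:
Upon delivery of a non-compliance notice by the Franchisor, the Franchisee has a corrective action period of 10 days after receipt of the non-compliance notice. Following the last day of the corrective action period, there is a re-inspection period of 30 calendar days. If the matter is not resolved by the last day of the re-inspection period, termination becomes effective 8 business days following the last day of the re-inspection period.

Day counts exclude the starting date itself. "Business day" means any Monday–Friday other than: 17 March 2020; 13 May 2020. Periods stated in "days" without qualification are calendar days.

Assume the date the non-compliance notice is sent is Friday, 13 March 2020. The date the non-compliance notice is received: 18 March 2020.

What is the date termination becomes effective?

7 May 2020

The last day of the corrective action period: 18 March 2020 + 10 days = 28 March 2020.
Adding 30 calendar days to 28 March 2020 gives 27 April 2020, which is the last day of the re-inspection period.
The date termination becomes effective: counting 8 business days from Monday, 27 April 2020 (Apr 28, Apr 29, Apr 30, May 1, May 4, May 5, May 6, May 7, skipping weekends) reaches Thursday, 7 May 2020.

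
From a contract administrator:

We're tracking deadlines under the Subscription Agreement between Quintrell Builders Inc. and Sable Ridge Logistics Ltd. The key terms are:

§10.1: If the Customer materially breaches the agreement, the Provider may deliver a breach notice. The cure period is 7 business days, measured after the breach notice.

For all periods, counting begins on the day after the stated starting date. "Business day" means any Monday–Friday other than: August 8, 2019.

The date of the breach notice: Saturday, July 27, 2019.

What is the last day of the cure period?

August 6, 2019

The last day of the cure period: counting 7 business days from Saturday, July 27, 2019 (Jul 29, Jul 30, Jul 31, Aug 1, Aug 2, Aug 5, Aug 6, skipping weekends) reaches Tuesday, August 6, 2019.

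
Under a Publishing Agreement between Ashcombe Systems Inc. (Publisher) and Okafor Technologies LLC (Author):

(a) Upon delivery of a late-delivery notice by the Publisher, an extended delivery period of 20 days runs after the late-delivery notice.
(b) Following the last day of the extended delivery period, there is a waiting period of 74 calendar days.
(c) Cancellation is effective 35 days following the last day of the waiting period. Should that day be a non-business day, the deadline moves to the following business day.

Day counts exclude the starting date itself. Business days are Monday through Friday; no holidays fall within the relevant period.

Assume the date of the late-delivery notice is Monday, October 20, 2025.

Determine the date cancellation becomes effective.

The last day of the extended delivery period: October 20, 2025 + 20 days = November 9, 2025.
The last day of the waiting period: November 9, 2025 + 74 days = January 22, 2026.
The date cancellation becomes effective: January 22, 2026 + 35 days = February 26, 2026. February 26, 2026 is a Thursday, so no roll-forward applies.

February 26, 2026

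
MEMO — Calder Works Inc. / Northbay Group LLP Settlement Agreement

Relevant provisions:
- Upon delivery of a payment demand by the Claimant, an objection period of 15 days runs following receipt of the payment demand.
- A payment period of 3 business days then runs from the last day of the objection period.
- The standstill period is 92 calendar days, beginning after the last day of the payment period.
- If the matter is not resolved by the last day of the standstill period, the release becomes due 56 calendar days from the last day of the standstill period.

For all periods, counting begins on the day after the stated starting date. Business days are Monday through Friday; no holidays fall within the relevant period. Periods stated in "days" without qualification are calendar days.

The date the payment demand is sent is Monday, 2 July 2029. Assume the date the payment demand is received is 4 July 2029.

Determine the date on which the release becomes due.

19 December 2029

The last day of the objection period: 15 calendar days after 4 July 2029 is 19 July 2029.
The last day of the payment period: counting 3 business days from Thursday, 19 July 2029 (Jul 20, Jul 23, Jul 24, skipping weekends) reaches Tuesday, 24 July 2029.
The last day of the standstill period: 24 July 2029 + 92 days = 24 October 2029.
The date on which the release becomes due: 24 October 2029 + 56 days = 19 December 2029.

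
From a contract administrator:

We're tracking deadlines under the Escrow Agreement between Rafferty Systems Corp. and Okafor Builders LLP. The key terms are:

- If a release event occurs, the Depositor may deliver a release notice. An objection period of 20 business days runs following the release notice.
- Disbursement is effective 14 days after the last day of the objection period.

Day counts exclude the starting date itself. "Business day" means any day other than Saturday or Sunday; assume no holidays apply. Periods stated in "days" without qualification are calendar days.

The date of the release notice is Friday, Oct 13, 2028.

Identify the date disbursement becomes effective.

From Friday, Oct 13, 2028, 20 business days (Oct 16, Oct 17, Oct 18, Oct 19, …, Nov 8, Nov 9, Nov 10, skipping weekends) brings us to Friday, Nov 10, 2028, which is the last day of the objection period.
The date disbursement becomes effective: Nov 10, 2028 + 14 days = Nov 24, 2028.

Nov 24, 2028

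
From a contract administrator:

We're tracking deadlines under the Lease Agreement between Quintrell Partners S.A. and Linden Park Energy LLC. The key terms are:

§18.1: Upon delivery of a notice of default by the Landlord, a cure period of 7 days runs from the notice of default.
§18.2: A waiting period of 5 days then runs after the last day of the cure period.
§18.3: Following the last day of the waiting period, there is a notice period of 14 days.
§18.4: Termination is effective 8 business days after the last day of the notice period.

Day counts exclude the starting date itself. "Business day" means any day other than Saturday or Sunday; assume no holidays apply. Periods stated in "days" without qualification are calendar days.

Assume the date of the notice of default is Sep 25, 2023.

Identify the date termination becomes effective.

Nov 1, 2023

The last day of the cure period: Sep 25, 2023 + 7 days = Oct 2, 2023.
The last day of the waiting period: Oct 2, 2023 + 5 days = Oct 7, 2023.
The last day of the notice period: 14 calendar days after Oct 7, 2023 is Oct 21, 2023.
The date termination becomes effective: 8 business days after Saturday, Oct 21, 2023, skipping weekends — Oct 23, Oct 24, Oct 25, Oct 26, Oct 27, Oct 30, Oct 31, Nov 1 — lands on Wednesday, Nov 1, 2023.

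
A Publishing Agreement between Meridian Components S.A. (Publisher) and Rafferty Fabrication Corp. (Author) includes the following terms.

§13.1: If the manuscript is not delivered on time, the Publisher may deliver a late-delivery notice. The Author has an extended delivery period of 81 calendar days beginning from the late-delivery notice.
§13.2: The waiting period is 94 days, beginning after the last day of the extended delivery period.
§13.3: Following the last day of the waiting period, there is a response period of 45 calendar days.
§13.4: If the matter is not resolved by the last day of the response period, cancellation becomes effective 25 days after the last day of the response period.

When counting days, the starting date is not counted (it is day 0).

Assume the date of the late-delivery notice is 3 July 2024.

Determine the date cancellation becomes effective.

Adding 81 calendar days to 3 July 2024 gives 22 September 2024, which is the last day of the extended delivery period.
Adding 94 calendar days to 22 September 2024 gives 25 December 2024, which is the last day of the waiting period.
The last day of the response period: 45 calendar days after 25 December 2024 is 8 February 2025.
The date cancellation becomes effective: 25 calendar days after 8 February 2025 is 5 March 2025.

5 March 2025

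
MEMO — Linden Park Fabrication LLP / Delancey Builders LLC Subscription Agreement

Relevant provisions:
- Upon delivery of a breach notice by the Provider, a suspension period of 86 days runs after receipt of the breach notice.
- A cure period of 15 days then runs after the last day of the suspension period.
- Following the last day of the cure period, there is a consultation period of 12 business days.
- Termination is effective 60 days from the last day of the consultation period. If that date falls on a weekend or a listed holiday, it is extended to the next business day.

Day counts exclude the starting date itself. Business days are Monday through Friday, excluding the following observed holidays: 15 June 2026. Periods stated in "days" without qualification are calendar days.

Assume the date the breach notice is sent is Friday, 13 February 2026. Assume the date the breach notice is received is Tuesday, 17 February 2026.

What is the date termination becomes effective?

The last day of the suspension period: 86 calendar days after 17 February 2026 is 14 May 2026.
Adding 15 calendar days to 14 May 2026 gives 29 May 2026, which is the last day of the cure period.
The last day of the consultation period: 12 business days after Friday, 29 May 2026, skipping weekends and the listed holiday on Jun 15 — Jun 1, Jun 2, Jun 3, Jun 4, …, Jun 12, Jun 16, Jun 17 — lands on Wednesday, 17 June 2026.
The date termination becomes effective: 17 June 2026 + 60 days = 16 August 2026. That falls on a Sunday, so it rolls to the next business day, Monday, 17 August 2026.

17 August 2026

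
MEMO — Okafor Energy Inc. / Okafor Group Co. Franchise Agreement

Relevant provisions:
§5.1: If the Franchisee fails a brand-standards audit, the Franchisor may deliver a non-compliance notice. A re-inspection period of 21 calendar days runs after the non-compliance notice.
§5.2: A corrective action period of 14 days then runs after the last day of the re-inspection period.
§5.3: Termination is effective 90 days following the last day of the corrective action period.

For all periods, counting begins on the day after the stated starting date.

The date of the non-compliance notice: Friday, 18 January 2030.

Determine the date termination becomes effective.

23 May 2030

The last day of the re-inspection period: 21 calendar days after 18 January 2030 is 8 February 2030.
The last day of the corrective action period: 14 calendar days after 8 February 2030 is 22 February 2030.
The date termination becomes effective: 22 February 2030 + 90 days = 23 May 2030.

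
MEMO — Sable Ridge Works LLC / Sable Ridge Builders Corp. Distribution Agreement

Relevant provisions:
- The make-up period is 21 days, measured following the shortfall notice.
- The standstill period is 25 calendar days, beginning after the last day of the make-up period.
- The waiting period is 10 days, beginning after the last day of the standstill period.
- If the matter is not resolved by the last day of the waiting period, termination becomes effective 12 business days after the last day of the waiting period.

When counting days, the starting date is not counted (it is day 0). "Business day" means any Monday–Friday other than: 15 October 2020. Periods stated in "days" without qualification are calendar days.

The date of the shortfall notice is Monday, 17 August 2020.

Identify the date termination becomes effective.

29 October 2020

The last day of the make-up period: 17 August 2020 + 21 days = 7 September 2020.
Adding 25 calendar days to 7 September 2020 gives 2 October 2020, which is the last day of the standstill period.
The last day of the waiting period: 2 October 2020 + 10 days = 12 October 2020.
The date termination becomes effective: 12 business days after Monday, 12 October 2020, skipping weekends and the listed holiday on Oct 15 — Oct 13, Oct 14, Oct 16, Oct 19, …, Oct 27, Oct 28, Oct 29 — lands on Thursday, 29 October 2020.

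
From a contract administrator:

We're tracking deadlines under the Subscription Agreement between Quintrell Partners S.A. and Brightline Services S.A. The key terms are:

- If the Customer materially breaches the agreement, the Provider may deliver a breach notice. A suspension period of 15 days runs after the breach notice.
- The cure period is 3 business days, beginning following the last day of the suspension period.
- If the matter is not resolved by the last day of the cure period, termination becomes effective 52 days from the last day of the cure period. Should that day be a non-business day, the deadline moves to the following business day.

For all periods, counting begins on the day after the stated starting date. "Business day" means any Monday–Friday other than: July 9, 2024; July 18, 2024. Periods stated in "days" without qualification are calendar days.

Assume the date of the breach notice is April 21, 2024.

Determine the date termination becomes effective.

Adding 15 calendar days to April 21, 2024 gives May 6, 2024, which is the last day of the suspension period.
The last day of the cure period: 3 business days after Monday, May 6, 2024, skipping weekends — May 7, May 8, May 9 — lands on Thursday, May 9, 2024.
Adding 52 calendar days to May 9, 2024 gives June 30, 2024, which is the date termination becomes effective. That falls on a Sunday, so it rolls to the next business day, Monday, July 1, 2024.

July 1, 2024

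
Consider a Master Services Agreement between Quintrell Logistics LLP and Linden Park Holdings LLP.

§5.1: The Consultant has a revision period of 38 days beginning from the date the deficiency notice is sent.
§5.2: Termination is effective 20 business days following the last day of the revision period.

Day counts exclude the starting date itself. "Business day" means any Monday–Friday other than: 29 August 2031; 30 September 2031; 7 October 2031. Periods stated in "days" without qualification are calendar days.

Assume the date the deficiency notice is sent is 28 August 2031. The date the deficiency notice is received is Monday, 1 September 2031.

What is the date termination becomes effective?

3 November 2031

The last day of the revision period: 28 August 2031 + 38 days = 5 October 2031.
From Sunday, 5 October 2031, 20 business days (Oct 6, Oct 8, Oct 9, Oct 10, …, Oct 30, Oct 31, Nov 3, skipping weekends and the listed holiday on Oct 7) brings us to Monday, 3 November 2031, which is the date termination becomes effective.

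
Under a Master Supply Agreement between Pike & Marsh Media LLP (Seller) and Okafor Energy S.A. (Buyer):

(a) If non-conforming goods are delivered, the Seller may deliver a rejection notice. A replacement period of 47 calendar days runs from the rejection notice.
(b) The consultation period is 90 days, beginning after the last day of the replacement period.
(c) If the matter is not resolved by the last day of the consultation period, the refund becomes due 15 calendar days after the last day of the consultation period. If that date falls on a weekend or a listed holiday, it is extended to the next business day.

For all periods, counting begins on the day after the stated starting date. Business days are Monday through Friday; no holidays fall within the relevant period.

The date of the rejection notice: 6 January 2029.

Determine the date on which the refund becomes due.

7 June 2029

Adding 47 calendar days to 6 January 2029 gives 22 February 2029, which is the last day of the replacement period.
The last day of the consultation period: 22 February 2029 + 90 days = 23 May 2029.
The date on which the refund becomes due: 15 calendar days after 23 May 2029 is 7 June 2029. 7 June 2029 is a Thursday, so no roll-forward applies.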